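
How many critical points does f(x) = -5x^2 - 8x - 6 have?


Find where f'(x) = 0:
f'(x) = -10x - 8
Set f'(x) = 0:
-10x - 8 = 0
x = 8 / (-10) = -4/5
This is a linear equation in x, so there is exactly one solution.
Number of critical points: 1

1


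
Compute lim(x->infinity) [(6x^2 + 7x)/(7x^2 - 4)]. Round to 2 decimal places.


For limits at infinity with equal-degree polynomials,
we compare leading coefficients.
Numerator leading term: 6x^2
Denominator leading term: 7x^2
Divide both by x^2:
lim = (6 + 7/x) / (7 - 4/x^2)
As x -> infinity, the 1/x and 1/x^2 terms vanish:
= 6/7 ≈ 0.86

0.86


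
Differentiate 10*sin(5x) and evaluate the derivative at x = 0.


Apply the chain rule to differentiate 10*sin(5x):
d/dx [10*sin(5x)]
= 10 * cos(5x) * d/dx(5x)
= 10 * 5 * cos(5x)
= 50 * cos(5x)
Evaluate at x = 0:
= 50 * cos(0)
= 50 * 1
= 50

50


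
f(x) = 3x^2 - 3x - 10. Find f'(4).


Differentiate term by term using power and sum rules:
f(x) = 3x^2 - 3x - 10
f'(x) = 6x - 3
Substitute x = 4:
f'(4) = 6 * 4 - 3
= 24 - 3
= 21

21


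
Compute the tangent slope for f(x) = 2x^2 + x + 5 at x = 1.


The slope of the tangent line equals f'(x) at the point.
f(x) = 2x^2 + x + 5
f'(x) = 4x + 1
At x = 1:
f'(1) = 4 * 1 + 1
= 4 + 1
= 5

5


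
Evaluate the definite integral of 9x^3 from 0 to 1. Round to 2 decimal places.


Find the antiderivative of 9x^3:
F(x) = 9/4 * x^4
Apply the Fundamental Theorem of Calculus:
F(1) - F(0)
= 9/4 * 1^4 - 9/4 * 0^4
= 9/4 * (1 - 0)
= 9/4 * 1
= 9/4 = 2.25

2.25


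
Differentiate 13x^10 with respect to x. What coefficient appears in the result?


We apply the power rule: d/dx [ax^n] = a*n * x^(n-1)
d/dx [13x^10]
= 13 * 10 * x^(10-1)
= 130x^9
The coefficient is 130

130


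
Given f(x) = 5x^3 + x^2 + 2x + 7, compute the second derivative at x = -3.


First derivative:
f'(x) = 15x^2 + 2x + 2
Second derivative:
f''(x) = 30x + 2
Substitute x = -3:
f''(-3) = 30 * (-3) + 2
= -90 + 2
= -88

-88


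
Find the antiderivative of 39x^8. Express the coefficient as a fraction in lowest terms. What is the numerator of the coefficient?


Apply the power rule for integration:
integral of ax^n dx = a/(n+1) * x^(n+1) + C
integral of 39x^8 dx
= 39/9 * x^9 + C
= 13/3 * x^9 + C
The coefficient in lowest terms is 13/3, and its numerator is 13

13


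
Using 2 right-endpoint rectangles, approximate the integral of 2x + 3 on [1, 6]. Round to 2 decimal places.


Right Riemann sum uses right endpoints of each subinterval.
Interval: [1, 6], n = 2
dx = (6 - 1) / 2 = 5/2
Right endpoints: [7/2, 6]
f values: [10, 15]
Sum = dx * (sum of f values)
= 5/2 * 25
= 125/2 = 62.50

62.50


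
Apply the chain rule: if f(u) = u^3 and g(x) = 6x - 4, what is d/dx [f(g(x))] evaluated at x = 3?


Using the chain rule: (f(g(x)))' = f'(g(x)) * g'(x)
First, find g(3):
g(3) = 6 * 3 - 4 = 14
Next, f'(u) = 3u^2
And g'(x) = 6
So f'(g(3)) * g'(3)
= 3 * 14^2 * 6
= 3 * 196 * 6
= 3528

3528


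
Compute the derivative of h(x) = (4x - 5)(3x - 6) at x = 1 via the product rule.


Let u(x) = 4x - 5 and v(x) = 3x - 6
u'(x) = 4
v'(x) = 3
Product rule: h'(x) = u'(x)*v(x) + u(x)*v'(x)
= 4 * (3x - 6) + (4x - 5) * 3
At x = 1:
u(1) = 4 * 1 - 5 = -1
v(1) = 3 * 1 - 6 = -3
h'(1) = 4 * (-3) + (-1) * 3
= -12 - 3
= -15

-15


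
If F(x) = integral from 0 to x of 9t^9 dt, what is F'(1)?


By the Fundamental Theorem of Calculus (Part 1):
If F(x) = integral from 0 to x of f(t) dt, then F'(x) = f(x)
Here f(t) = 9t^9
So F'(x) = 9x^9
Evaluate at x = 1:
F'(1) = 9 * 1^9
= 9 * 1
= 9

9


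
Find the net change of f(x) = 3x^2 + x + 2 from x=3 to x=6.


Net change = f(b) - f(a)
f(x) = 3x^2 + x + 2
Compute f(6):
f(6) = 3 * 6^2 + 1 * 6 + 2
= 108 + 6 + 2
= 116
Compute f(3):
f(3) = 3 * 3^2 + 1 * 3 + 2
= 27 + 3 + 2
= 32
Net change = 116 - 32 = 84

84


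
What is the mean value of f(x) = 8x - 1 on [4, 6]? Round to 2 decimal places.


Average value = 1/(b-a) * integral from a to b of f(x) dx
First compute the integral of 8x - 1:
F(x) = 4x^2 - x
F(6) = 4 * 36 - 1 * 6 = 138
F(4) = 4 * 16 - 1 * 4 = 60
Integral = 138 - 60 = 78
Average = 78 / (6 - 4) = 78 / 2
= 39 = 39.00

39.00


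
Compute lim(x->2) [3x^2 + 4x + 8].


Since polynomials are continuous, we use direct substitution.
lim(x->2) of 3x^2 + 4x + 8
= 3 * 2^2 + 4 * 2 + 8
= 12 + 8 + 8
= 28

28


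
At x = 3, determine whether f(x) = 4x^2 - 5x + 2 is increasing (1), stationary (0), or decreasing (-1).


Compute f'(x) to determine behavior:
f'(x) = 8x - 5
f'(3) = 8 * 3 - 5
= 24 - 5
= 19
Since f'(3) > 0, the function is increasing (1)

1


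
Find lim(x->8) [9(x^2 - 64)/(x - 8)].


Direct substitution gives 0/0, so we factor the numerator.
Factor: 9(x^2 - 64) = 9 * (x - 8)(x + 8)
Cancel the common factor (x - 8):
9(x^2 - 64)/(x - 8) = 9 * (x + 8)
Now substitute x = 8:
= 9 * (8 + 8) = 144

144


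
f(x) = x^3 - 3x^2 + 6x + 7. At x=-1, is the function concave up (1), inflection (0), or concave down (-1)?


Concavity is determined by the sign of f''(x).
f(x) = x^3 - 3x^2 + 6x + 7
f'(x) = 3x^2 - 6x + 6
f''(x) = 6x - 6
f''(-1) = 6 * (-1) - 6
= -6 - 6
= -12
Since f''(-1) < 0, the function is concave down (-1)

-1


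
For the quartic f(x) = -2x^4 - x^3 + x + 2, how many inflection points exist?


Inflection points occur where f''(x) = 0 and concavity changes.
f(x) = -2x^4 - x^3 + x + 2
f'(x) = -8x^3 - 3x^2 + 1
f''(x) = -24x^2 - 6x
This is a quadratic in x. Use the discriminant to count real roots.
Discriminant = (-6)^2 - 4 * (-24) * 0
= 36 - 0
= 36
Since discriminant > 0, f''(x) = 0 has 2 distinct real solutions.
A quadratic with two distinct real roots changes sign at each root, so concavity changes at both.
Number of inflection points: 2

2


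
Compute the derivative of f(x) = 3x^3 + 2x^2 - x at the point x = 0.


Differentiate f(x) = 3x^3 + 2x^2 - x term by term:
f'(x) = 9x^2 + 4x - 1
Substitute x = 0:
f'(0) = 9 * 0^2 + 4 * 0 - 1
= 0 + 0 - 1
= -1

-1


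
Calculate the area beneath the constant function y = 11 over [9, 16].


The area under a constant function y = 11 is a rectangle.
Width = 16 - 9 = 7
Height = 11
Area = width * height
= 7 * 11
= 77

77


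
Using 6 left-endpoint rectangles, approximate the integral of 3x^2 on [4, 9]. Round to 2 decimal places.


Left Riemann sum uses left endpoints of each subinterval.
Interval: [4, 9], n = 6
dx = (9 - 4) / 6 = 5/6
Left endpoints: [4, 29/6, 17/3, 13/2, 22/3, 49/6]
f values: [48, 841/12, 289/3, 507/4, 484/3, 2401/12]
Sum = dx * (sum of f values)
= 5/6 * 8431/12
= 42155/72 ≈ 585.49

585.49


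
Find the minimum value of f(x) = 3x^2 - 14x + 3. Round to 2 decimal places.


For a quadratic f(x) = ax^2 + bx + c with a > 0, the minimum is at the vertex.
Vertex x-coordinate: x = -b/(2a)
x = -(-14) / (2 * 3)
x = 14/6 = 7/3
Substitute back to find the minimum value:
f(7/3) = 3 * (7/3)^2 - 14 * (7/3) + 3
= 49/3 - 98/3 + 3
= -40/3 ≈ -13.33

-13.33


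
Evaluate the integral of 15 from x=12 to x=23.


The integral of a constant k over [a, b] equals k * (b - a).
integral from 12 to 23 of 15 dx
= 15 * (23 - 12)
= 15 * 11
= 165

165


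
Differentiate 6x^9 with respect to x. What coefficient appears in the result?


We apply the power rule: d/dx [ax^n] = a*n * x^(n-1)
d/dx [6x^9]
= 6 * 9 * x^(9-1)
= 54x^8
The coefficient is 54

54


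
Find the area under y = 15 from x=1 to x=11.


The area under a constant function y = 15 is a rectangle.
Width = 11 - 1 = 10
Height = 15
Area = width * height
= 10 * 15
= 150

150


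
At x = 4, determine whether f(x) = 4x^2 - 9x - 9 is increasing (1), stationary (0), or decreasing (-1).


Compute f'(x) to determine behavior:
f'(x) = 8x - 9
f'(4) = 8 * 4 - 9
= 32 - 9
= 23
Since f'(4) > 0, the function is increasing (1)

1


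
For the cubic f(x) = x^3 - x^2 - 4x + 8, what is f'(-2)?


Differentiate f(x) = x^3 - x^2 - 4x + 8 term by term:
f'(x) = 3x^2 - 2x - 4
Substitute x = -2:
f'(-2) = 3 * (-2)^2 - 2 * (-2) - 4
= 12 + 4 - 4
= 12

12


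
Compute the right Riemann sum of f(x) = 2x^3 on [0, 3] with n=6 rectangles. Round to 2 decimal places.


Right Riemann sum uses right endpoints of each subinterval.
Interval: [0, 3], n = 6
dx = (3 - 0) / 6 = 1/2
Right endpoints: [1/2, 1, 3/2, 2, 5/2, 3]
f values: [1/4, 2, 27/4, 16, 125/4, 54]
Sum = dx * (sum of f values)
= 1/2 * 441/4
= 441/8 ≈ 55.13

55.13


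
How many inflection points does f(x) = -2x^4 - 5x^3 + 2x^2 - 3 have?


Inflection points occur where f''(x) = 0 and concavity changes.
f(x) = -2x^4 - 5x^3 + 2x^2 - 3
f'(x) = -8x^3 - 15x^2 + 4x
f''(x) = -24x^2 - 30x + 4
This is a quadratic in x. Use the discriminant to count real roots.
Discriminant = (-30)^2 - 4 * (-24) * 4
= 900 - (-384)
= 1284
Since discriminant > 0, f''(x) = 0 has 2 distinct real solutions.
A quadratic with two distinct real roots changes sign at each root, so concavity changes at both.
Number of inflection points: 2

2


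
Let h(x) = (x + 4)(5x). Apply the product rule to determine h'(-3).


Let u(x) = x + 4 and v(x) = 5x
u'(x) = 1
v'(x) = 5
Product rule: h'(x) = u'(x)*v(x) + u(x)*v'(x)
= 1 * (5x) + (x + 4) * 5
At x = -3:
u(-3) = 1 * (-3) + 4 = 1
v(-3) = 5 * (-3) + 0 = -15
h'(-3) = 1 * (-15) + 1 * 5
= -15 + 5
= -10

-10


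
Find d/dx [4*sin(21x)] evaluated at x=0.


Apply the chain rule to differentiate 4*sin(21x):
d/dx [4*sin(21x)]
= 4 * cos(21x) * d/dx(21x)
= 4 * 21 * cos(21x)
= 84 * cos(21x)
Evaluate at x = 0:
= 84 * cos(0)
= 84 * 1
= 84

84


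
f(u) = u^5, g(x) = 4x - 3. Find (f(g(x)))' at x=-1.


Using the chain rule: (f(g(x)))' = f'(g(x)) * g'(x)
First, find g(-1):
g(-1) = 4 * (-1) - 3 = -7
Next, f'(u) = 5u^4
And g'(x) = 4
So f'(g(-1)) * g'(-1)
= 5 * (-7)^4 * 4
= 5 * 2401 * 4
= 48020

48020


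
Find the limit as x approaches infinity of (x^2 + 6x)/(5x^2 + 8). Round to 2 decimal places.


For limits at infinity with equal-degree polynomials,
we compare leading coefficients.
Numerator leading term: x^2
Denominator leading term: 5x^2
Divide both by x^2:
lim = (1 + 6/x) / (5 + 8/x^2)
As x -> infinity, the 1/x and 1/x^2 terms vanish:
= 1/5 = 0.20

0.20


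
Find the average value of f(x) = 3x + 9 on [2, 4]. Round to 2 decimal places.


Average value = 1/(b-a) * integral from a to b of f(x) dx
First compute the integral of 3x + 9:
F(x) = (3/2)x^2 + 9x
F(4) = 3/2 * 16 + 9 * 4 = 60
F(2) = 3/2 * 4 + 9 * 2 = 24
Integral = 60 - 24 = 36
Average = 36 / (4 - 2) = 36 / 2
= 18 = 18.00

18.00


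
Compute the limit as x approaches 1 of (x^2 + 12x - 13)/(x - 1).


Direct substitution gives 0/0, so we factor the numerator.
Factor: (x^2 + 12x - 13) = (x - 1)(x + 13)
Cancel the common factor (x - 1):
(x^2 + 12x - 13)/(x - 1) = (x + 13)
Now substitute x = 1:
= (1) - (-13) = 14

14


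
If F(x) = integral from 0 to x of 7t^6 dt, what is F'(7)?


By the Fundamental Theorem of Calculus (Part 1):
If F(x) = integral from 0 to x of f(t) dt, then F'(x) = f(x)
Here f(t) = 7t^6
So F'(x) = 7x^6
Evaluate at x = 7:
F'(7) = 7 * 7^6
= 7 * 117649
= 823543

823543


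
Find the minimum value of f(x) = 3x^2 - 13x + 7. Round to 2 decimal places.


For a quadratic f(x) = ax^2 + bx + c with a > 0, the minimum is at the vertex.
Vertex x-coordinate: x = -b/(2a)
x = -(-13) / (2 * 3)
x = 13/6
Substitute back to find the minimum value:
f(13/6) = 3 * (13/6)^2 - 13 * (13/6) + 7
= 169/12 - 169/6 + 7
= -85/12 ≈ -7.08

-7.08


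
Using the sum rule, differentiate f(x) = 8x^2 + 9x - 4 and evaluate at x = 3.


Differentiate term by term using power and sum rules:
f(x) = 8x^2 + 9x - 4
f'(x) = 16x + 9
Substitute x = 3:
f'(3) = 16 * 3 + 9
= 48 + 9
= 57

57


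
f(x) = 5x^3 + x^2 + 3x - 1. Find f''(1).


First derivative:
f'(x) = 15x^2 + 2x + 3
Second derivative:
f''(x) = 30x + 2
Substitute x = 1:
f''(1) = 30 * 1 + 2
= 30 + 2
= 32

32


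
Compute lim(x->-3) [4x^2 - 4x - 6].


Since polynomials are continuous, we use direct substitution.
lim(x->-3) of 4x^2 - 4x - 6
= 4 * (-3)^2 - 4 * (-3) - 6
= 36 + 12 - 6
= 42

42


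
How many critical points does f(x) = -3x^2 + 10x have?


Find where f'(x) = 0:
f'(x) = -6x + 10
Set f'(x) = 0:
-6x + 10 = 0
x = -10 / (-6) = 5/3
This is a linear equation in x, so there is exactly one solution.
Number of critical points: 1

1


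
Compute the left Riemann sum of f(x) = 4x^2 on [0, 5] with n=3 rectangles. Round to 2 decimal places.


Left Riemann sum uses left endpoints of each subinterval.
Interval: [0, 5], n = 3
dx = (5 - 0) / 3 = 5/3
Left endpoints: [0, 5/3, 10/3]
f values: [0, 100/9, 400/9]
Sum = dx * (sum of f values)
= 5/3 * 500/9
= 2500/27 ≈ 92.59

92.59


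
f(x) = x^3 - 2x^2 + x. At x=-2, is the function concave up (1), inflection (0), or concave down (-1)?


Concavity is determined by the sign of f''(x).
f(x) = x^3 - 2x^2 + x
f'(x) = 3x^2 - 4x + 1
f''(x) = 6x - 4
f''(-2) = 6 * (-2) - 4
= -12 - 4
= -16
Since f''(-2) < 0, the function is concave down (-1)

-1


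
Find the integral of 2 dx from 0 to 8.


The integral of a constant k over [a, b] equals k * (b - a).
integral from 0 to 8 of 2 dx
= 2 * (8 - 0)
= 2 * 8
= 16

16


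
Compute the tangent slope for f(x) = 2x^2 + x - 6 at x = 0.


The slope of the tangent line equals f'(x) at the point.
f(x) = 2x^2 + x - 6
f'(x) = 4x + 1
At x = 0:
f'(0) = 4 * 0 + 1
= 0 + 1
= 1

1


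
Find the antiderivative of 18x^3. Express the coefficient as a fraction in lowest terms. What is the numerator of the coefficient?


Apply the power rule for integration:
integral of ax^n dx = a/(n+1) * x^(n+1) + C
integral of 18x^3 dx
= 18/4 * x^4 + C
= 9/2 * x^4 + C
The coefficient in lowest terms is 9/2, and its numerator is 9

9


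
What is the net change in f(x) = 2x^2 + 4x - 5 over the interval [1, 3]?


Net change = f(b) - f(a)
f(x) = 2x^2 + 4x - 5
Compute f(3):
f(3) = 2 * 3^2 + 4 * 3 - 5
= 18 + 12 - 5
= 25
Compute f(1):
f(1) = 2 * 1^2 + 4 * 1 - 5
= 2 + 4 - 5
= 1
Net change = 25 - 1 = 24

24


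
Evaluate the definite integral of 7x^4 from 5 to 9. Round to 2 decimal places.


Find the antiderivative of 7x^4:
F(x) = 7/5 * x^5
Apply the Fundamental Theorem of Calculus:
F(9) - F(5)
= 7/5 * 9^5 - 7/5 * 5^5
= 7/5 * (59049 - 3125)
= 7/5 * 55924
= 391468/5 = 78293.60

78293.60


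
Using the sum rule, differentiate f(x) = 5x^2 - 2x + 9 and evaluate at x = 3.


Differentiate term by term using power and sum rules:
f(x) = 5x^2 - 2x + 9
f'(x) = 10x - 2
Substitute x = 3:
f'(3) = 10 * 3 - 2
= 30 - 2
= 28

28


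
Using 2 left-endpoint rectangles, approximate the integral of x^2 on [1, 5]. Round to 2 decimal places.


Left Riemann sum uses left endpoints of each subinterval.
Interval: [1, 5], n = 2
dx = (5 - 1) / 2 = 2
Left endpoints: [1, 3]
f values: [1, 9]
Sum = dx * (sum of f values)
= 2 * 10
= 20 = 20.00

20.00


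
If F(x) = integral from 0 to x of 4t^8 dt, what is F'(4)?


By the Fundamental Theorem of Calculus (Part 1):
If F(x) = integral from 0 to x of f(t) dt, then F'(x) = f(x)
Here f(t) = 4t^8
So F'(x) = 4x^8
Evaluate at x = 4:
F'(4) = 4 * 4^8
= 4 * 65536
= 262144

262144


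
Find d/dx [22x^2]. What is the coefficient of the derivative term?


We apply the power rule: d/dx [ax^n] = a*n * x^(n-1)
d/dx [22x^2]
= 22 * 2 * x^(2-1)
= 44x
The coefficient is 44

44


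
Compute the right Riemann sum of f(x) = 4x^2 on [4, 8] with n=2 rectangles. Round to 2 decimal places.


Right Riemann sum uses right endpoints of each subinterval.
Interval: [4, 8], n = 2
dx = (8 - 4) / 2 = 2
Right endpoints: [6, 8]
f values: [144, 256]
Sum = dx * (sum of f values)
= 2 * 400
= 800 = 800.00

800.00


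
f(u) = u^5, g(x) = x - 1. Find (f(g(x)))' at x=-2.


Using the chain rule: (f(g(x)))' = f'(g(x)) * g'(x)
First, find g(-2):
g(-2) = 1 * (-2) - 1 = -3
Next, f'(u) = 5u^4
And g'(x) = 1
So f'(g(-2)) * g'(-2)
= 5 * (-3)^4 * 1
= 5 * 81 * 1
= 405

405


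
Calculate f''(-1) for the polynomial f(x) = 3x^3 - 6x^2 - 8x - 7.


First derivative:
f'(x) = 9x^2 - 12x - 8
Second derivative:
f''(x) = 18x - 12
Substitute x = -1:
f''(-1) = 18 * (-1) - 12
= -18 - 12
= -30

-30


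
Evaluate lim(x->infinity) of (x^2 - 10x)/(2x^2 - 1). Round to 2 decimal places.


For limits at infinity with equal-degree polynomials,
we compare leading coefficients.
Numerator leading term: x^2
Denominator leading term: 2x^2
Divide both by x^2:
lim = (1 - 10/x) / (2 - 1/x^2)
As x -> infinity, the 1/x and 1/x^2 terms vanish:
= 1/2 = 0.50

0.50


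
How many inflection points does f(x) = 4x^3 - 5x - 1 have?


Inflection points occur where f''(x) = 0 and concavity changes.
f(x) = 4x^3 - 5x - 1
f'(x) = 12x^2 - 5
f''(x) = 24x
Set f''(x) = 0:
24x = 0
x = 0 / 24 = 0
Since f''(x) is linear (degree 1), it changes sign at this point.
Therefore there is exactly 1 inflection point.

1


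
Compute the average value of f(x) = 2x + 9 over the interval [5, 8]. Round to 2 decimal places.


Average value = 1/(b-a) * integral from a to b of f(x) dx
First compute the integral of 2x + 9:
F(x) = x^2 + 9x
F(8) = 1 * 64 + 9 * 8 = 136
F(5) = 1 * 25 + 9 * 5 = 70
Integral = 136 - 70 = 66
Average = 66 / (8 - 5) = 66 / 3
= 22 = 22.00

22.00


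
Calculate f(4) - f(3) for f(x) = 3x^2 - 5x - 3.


Net change = f(b) - f(a)
f(x) = 3x^2 - 5x - 3
Compute f(4):
f(4) = 3 * 4^2 - 5 * 4 - 3
= 48 - 20 - 3
= 25
Compute f(3):
f(3) = 3 * 3^2 - 5 * 3 - 3
= 27 - 15 - 3
= 9
Net change = 25 - 9 = 16

16


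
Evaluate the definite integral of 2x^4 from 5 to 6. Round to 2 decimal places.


Find the antiderivative of 2x^4:
F(x) = 2/5 * x^5
Apply the Fundamental Theorem of Calculus:
F(6) - F(5)
= 2/5 * 6^5 - 2/5 * 5^5
= 2/5 * (7776 - 3125)
= 2/5 * 4651
= 9302/5 = 1860.40

1860.40


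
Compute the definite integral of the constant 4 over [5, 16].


The integral of a constant k over [a, b] equals k * (b - a).
integral from 5 to 16 of 4 dx
= 4 * (16 - 5)
= 4 * 11
= 44

44


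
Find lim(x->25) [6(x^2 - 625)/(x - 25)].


Direct substitution gives 0/0, so we factor the numerator.
Factor: 6(x^2 - 625) = 6 * (x - 25)(x + 25)
Cancel the common factor (x - 25):
6(x^2 - 625)/(x - 25) = 6 * (x + 25)
Now substitute x = 25:
= 6 * (25 + 25) = 300

300


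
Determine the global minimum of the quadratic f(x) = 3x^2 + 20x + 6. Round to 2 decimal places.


For a quadratic f(x) = ax^2 + bx + c with a > 0, the minimum is at the vertex.
Vertex x-coordinate: x = -b/(2a)
x = -(20) / (2 * 3)
x = -20/6 = -10/3
Substitute back to find the minimum value:
f(-10/3) = 3 * (-10/3)^2 + 20 * (-10/3) + 6
= 100/3 - 200/3 + 6
= -82/3 ≈ -27.33

-27.33


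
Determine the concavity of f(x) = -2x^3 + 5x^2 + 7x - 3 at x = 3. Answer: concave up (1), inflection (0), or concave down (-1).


Concavity is determined by the sign of f''(x).
f(x) = -2x^3 + 5x^2 + 7x - 3
f'(x) = -6x^2 + 10x + 7
f''(x) = -12x + 10
f''(3) = -12 * 3 + 10
= -36 + 10
= -26
Since f''(3) < 0, the function is concave down (-1)

-1


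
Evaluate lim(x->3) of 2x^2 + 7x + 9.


Since polynomials are continuous, we use direct substitution.
lim(x->3) of 2x^2 + 7x + 9
= 2 * 3^2 + 7 * 3 + 9
= 18 + 21 + 9
= 48

48


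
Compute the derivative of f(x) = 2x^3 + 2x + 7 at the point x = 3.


Differentiate f(x) = 2x^3 + 2x + 7 term by term:
f'(x) = 6x^2 + 2
Substitute x = 3:
f'(3) = 6 * 3^2 + 0 * 3 + 2
= 54 + 0 + 2
= 56

56


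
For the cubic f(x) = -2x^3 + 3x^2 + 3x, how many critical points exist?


Find where f'(x) = 0:
f(x) = -2x^3 + 3x^2 + 3x
f'(x) = -6x^2 + 6x + 3
This is a quadratic in x. Use the discriminant to count real roots.
Discriminant = (6)^2 - 4 * (-6) * 3
= 36 - (-72)
= 108
Since discriminant > 0, f'(x) = 0 has 2 real solutions.
Number of critical points: 2

2


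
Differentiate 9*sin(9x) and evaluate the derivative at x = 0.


Apply the chain rule to differentiate 9*sin(9x):
d/dx [9*sin(9x)]
= 9 * cos(9x) * d/dx(9x)
= 9 * 9 * cos(9x)
= 81 * cos(9x)
Evaluate at x = 0:
= 81 * cos(0)
= 81 * 1
= 81

81


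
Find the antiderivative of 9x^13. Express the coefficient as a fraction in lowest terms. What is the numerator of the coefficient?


Apply the power rule for integration:
integral of ax^n dx = a/(n+1) * x^(n+1) + C
integral of 9x^13 dx
= 9/14 * x^14 + C
The coefficient in lowest terms is 9/14, and its numerator is 9

9


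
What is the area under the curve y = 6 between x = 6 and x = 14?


The area under a constant function y = 6 is a rectangle.
Width = 14 - 6 = 8
Height = 6
Area = width * height
= 8 * 6
= 48

48


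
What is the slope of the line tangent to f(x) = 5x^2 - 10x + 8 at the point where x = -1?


The slope of the tangent line equals f'(x) at the point.
f(x) = 5x^2 - 10x + 8
f'(x) = 10x - 10
At x = -1:
f'(-1) = 10 * (-1) - 10
= -10 - 10
= -20

-20


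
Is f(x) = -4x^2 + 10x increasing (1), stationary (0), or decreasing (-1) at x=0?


Compute f'(x) to determine behavior:
f'(x) = -8x + 10
f'(0) = -8 * 0 + 10
= 0 + 10
= 10
Since f'(0) > 0, the function is increasing (1)

1


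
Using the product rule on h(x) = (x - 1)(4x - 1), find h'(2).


Let u(x) = x - 1 and v(x) = 4x - 1
u'(x) = 1
v'(x) = 4
Product rule: h'(x) = u'(x)*v(x) + u(x)*v'(x)
= 1 * (4x - 1) + (x - 1) * 4
At x = 2:
u(2) = 1 * 2 - 1 = 1
v(2) = 4 * 2 - 1 = 7
h'(2) = 1 * 7 + 1 * 4
= 7 + 4
= 11

11


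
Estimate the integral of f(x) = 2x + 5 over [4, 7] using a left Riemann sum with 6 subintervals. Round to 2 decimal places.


Left Riemann sum uses left endpoints of each subinterval.
Interval: [4, 7], n = 6
dx = (7 - 4) / 6 = 1/2
Left endpoints: [4, 9/2, 5, 11/2, 6, 13/2]
f values: [13, 14, 15, 16, 17, 18]
Sum = dx * (sum of f values)
= 1/2 * 93
= 93/2 = 46.50

46.50


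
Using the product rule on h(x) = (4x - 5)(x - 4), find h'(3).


Let u(x) = 4x - 5 and v(x) = x - 4
u'(x) = 4
v'(x) = 1
Product rule: h'(x) = u'(x)*v(x) + u(x)*v'(x)
= 4 * (x - 4) + (4x - 5) * 1
At x = 3:
u(3) = 4 * 3 - 5 = 7
v(3) = 1 * 3 - 4 = -1
h'(3) = 4 * (-1) + 7 * 1
= -4 + 7
= 3

3


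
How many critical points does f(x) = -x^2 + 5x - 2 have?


Find where f'(x) = 0:
f'(x) = -2x + 5
Set f'(x) = 0:
-2x + 5 = 0
x = -5 / (-2) = 5/2
This is a linear equation in x, so there is exactly one solution.
Number of critical points: 1

1


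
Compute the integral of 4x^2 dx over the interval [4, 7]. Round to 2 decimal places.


Find the antiderivative of 4x^2:
F(x) = 4/3 * x^3
Apply the Fundamental Theorem of Calculus:
F(7) - F(4)
= 4/3 * 7^3 - 4/3 * 4^3
= 4/3 * (343 - 64)
= 4/3 * 279
= 372 = 372.00

372.00


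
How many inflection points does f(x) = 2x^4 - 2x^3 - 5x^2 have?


Inflection points occur where f''(x) = 0 and concavity changes.
f(x) = 2x^4 - 2x^3 - 5x^2
f'(x) = 8x^3 - 6x^2 - 10x
f''(x) = 24x^2 - 12x - 10
This is a quadratic in x. Use the discriminant to count real roots.
Discriminant = (-12)^2 - 4 * 24 * (-10)
= 144 - (-960)
= 1104
Since discriminant > 0, f''(x) = 0 has 2 distinct real solutions.
A quadratic with two distinct real roots changes sign at each root, so concavity changes at both.
Number of inflection points: 2

2


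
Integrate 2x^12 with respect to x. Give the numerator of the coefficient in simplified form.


Apply the power rule for integration:
integral of ax^n dx = a/(n+1) * x^(n+1) + C
integral of 2x^12 dx
= 2/13 * x^13 + C
The coefficient in lowest terms is 2/13, and its numerator is 2

2


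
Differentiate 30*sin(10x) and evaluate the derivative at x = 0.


Apply the chain rule to differentiate 30*sin(10x):
d/dx [30*sin(10x)]
= 30 * cos(10x) * d/dx(10x)
= 30 * 10 * cos(10x)
= 300 * cos(10x)
Evaluate at x = 0:
= 300 * cos(0)
= 300 * 1
= 300

300


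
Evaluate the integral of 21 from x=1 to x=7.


The integral of a constant k over [a, b] equals k * (b - a).
integral from 1 to 7 of 21 dx
= 21 * (7 - 1)
= 21 * 6
= 126

126


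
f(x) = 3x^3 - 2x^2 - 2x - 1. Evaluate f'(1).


Differentiate f(x) = 3x^3 - 2x^2 - 2x - 1 term by term:
f'(x) = 9x^2 - 4x - 2
Substitute x = 1:
f'(1) = 9 * 1^2 - 4 * 1 - 2
= 9 - 4 - 2
= 3

3


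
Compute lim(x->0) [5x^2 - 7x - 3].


Since polynomials are continuous, we use direct substitution.
lim(x->0) of 5x^2 - 7x - 3
= 5 * 0^2 - 7 * 0 - 3
= 0 + 0 - 3
= -3

-3


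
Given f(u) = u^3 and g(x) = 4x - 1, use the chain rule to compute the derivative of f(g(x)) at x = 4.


Using the chain rule: (f(g(x)))' = f'(g(x)) * g'(x)
First, find g(4):
g(4) = 4 * 4 - 1 = 15
Next, f'(u) = 3u^2
And g'(x) = 4
So f'(g(4)) * g'(4)
= 3 * 15^2 * 4
= 3 * 225 * 4
= 2700

2700


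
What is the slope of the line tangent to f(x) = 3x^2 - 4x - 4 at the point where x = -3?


The slope of the tangent line equals f'(x) at the point.
f(x) = 3x^2 - 4x - 4
f'(x) = 6x - 4
At x = -3:
f'(-3) = 6 * (-3) - 4
= -18 - 4
= -22

-22


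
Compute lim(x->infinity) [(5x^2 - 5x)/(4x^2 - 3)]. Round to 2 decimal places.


For limits at infinity with equal-degree polynomials,
we compare leading coefficients.
Numerator leading term: 5x^2
Denominator leading term: 4x^2
Divide both by x^2:
lim = (5 - 5/x) / (4 - 3/x^2)
As x -> infinity, the 1/x and 1/x^2 terms vanish:
= 5/4 = 1.25

1.25


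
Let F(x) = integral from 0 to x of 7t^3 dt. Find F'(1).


By the Fundamental Theorem of Calculus (Part 1):
If F(x) = integral from 0 to x of f(t) dt, then F'(x) = f(x)
Here f(t) = 7t^3
So F'(x) = 7x^3
Evaluate at x = 1:
F'(1) = 7 * 1^3
= 7 * 1
= 7

7


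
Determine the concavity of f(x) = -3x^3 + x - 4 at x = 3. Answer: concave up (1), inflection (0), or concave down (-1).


Concavity is determined by the sign of f''(x).
f(x) = -3x^3 + x - 4
f'(x) = -9x^2 + 1
f''(x) = -18x
f''(3) = -18 * 3 + 0
= -54 + 0
= -54
Since f''(3) < 0, the function is concave down (-1)

-1


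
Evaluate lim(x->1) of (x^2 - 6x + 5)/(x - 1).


Direct substitution gives 0/0, so we factor the numerator.
Factor: (x^2 - 6x + 5) = (x - 1)(x - 5)
Cancel the common factor (x - 1):
(x^2 - 6x + 5)/(x - 1) = (x - 5)
Now substitute x = 1:
= (1) - (5) = -4

-4


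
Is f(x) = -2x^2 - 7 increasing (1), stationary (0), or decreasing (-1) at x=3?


Compute f'(x) to determine behavior:
f'(x) = -4x
f'(3) = -4 * 3 + 0
= -12 + 0
= -12
Since f'(3) < 0, the function is decreasing (-1)

-1


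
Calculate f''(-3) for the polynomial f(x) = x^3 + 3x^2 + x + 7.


First derivative:
f'(x) = 3x^2 + 6x + 1
Second derivative:
f''(x) = 6x + 6
Substitute x = -3:
f''(-3) = 6 * (-3) + 6
= -18 + 6
= -12

-12


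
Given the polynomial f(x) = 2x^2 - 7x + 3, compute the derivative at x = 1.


Differentiate term by term using power and sum rules:
f(x) = 2x^2 - 7x + 3
f'(x) = 4x - 7
Substitute x = 1:
f'(1) = 4 * 1 - 7
= 4 - 7
= -3

-3


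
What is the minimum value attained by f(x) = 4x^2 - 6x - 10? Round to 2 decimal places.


For a quadratic f(x) = ax^2 + bx + c with a > 0, the minimum is at the vertex.
Vertex x-coordinate: x = -b/(2a)
x = -(-6) / (2 * 4)
x = 6/8 = 3/4
Substitute back to find the minimum value:
f(3/4) = 4 * (3/4)^2 - 6 * (3/4) - 10
= 9/4 - 9/2 - 10
= -49/4 = -12.25

-12.25


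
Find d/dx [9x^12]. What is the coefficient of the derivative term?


We apply the power rule: d/dx [ax^n] = a*n * x^(n-1)
d/dx [9x^12]
= 9 * 12 * x^(12-1)
= 108x^11
The coefficient is 108

108


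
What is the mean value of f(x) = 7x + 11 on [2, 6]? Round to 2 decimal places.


Average value = 1/(b-a) * integral from a to b of f(x) dx
First compute the integral of 7x + 11:
F(x) = (7/2)x^2 + 11x
F(6) = 7/2 * 36 + 11 * 6 = 192
F(2) = 7/2 * 4 + 11 * 2 = 36
Integral = 192 - 36 = 156
Average = 156 / (6 - 2) = 156 / 4
= 39 = 39.00

39.00


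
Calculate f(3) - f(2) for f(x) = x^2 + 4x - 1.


Net change = f(b) - f(a)
f(x) = x^2 + 4x - 1
Compute f(3):
f(3) = 1 * 3^2 + 4 * 3 - 1
= 9 + 12 - 1
= 20
Compute f(2):
f(2) = 1 * 2^2 + 4 * 2 - 1
= 4 + 8 - 1
= 11
Net change = 20 - 11 = 9

9


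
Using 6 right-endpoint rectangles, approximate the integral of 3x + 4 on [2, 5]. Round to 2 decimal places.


Right Riemann sum uses right endpoints of each subinterval.
Interval: [2, 5], n = 6
dx = (5 - 2) / 6 = 1/2
Right endpoints: [5/2, 3, 7/2, 4, 9/2, 5]
f values: [23/2, 13, 29/2, 16, 35/2, 19]
Sum = dx * (sum of f values)
= 1/2 * 183/2
= 183/4 = 45.75

45.75


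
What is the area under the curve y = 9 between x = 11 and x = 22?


The area under a constant function y = 9 is a rectangle.
Width = 22 - 11 = 11
Height = 9
Area = width * height
= 11 * 9
= 99

99


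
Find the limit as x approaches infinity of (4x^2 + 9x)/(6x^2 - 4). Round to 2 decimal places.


For limits at infinity with equal-degree polynomials,
we compare leading coefficients.
Numerator leading term: 4x^2
Denominator leading term: 6x^2
Divide both by x^2:
lim = (4 + 9/x) / (6 - 4/x^2)
As x -> infinity, the 1/x and 1/x^2 terms vanish:
= 4/6 = 2/3 ≈ 0.67

0.67


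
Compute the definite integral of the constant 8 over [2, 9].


The integral of a constant k over [a, b] equals k * (b - a).
integral from 2 to 9 of 8 dx
= 8 * (9 - 2)
= 8 * 7
= 56

56


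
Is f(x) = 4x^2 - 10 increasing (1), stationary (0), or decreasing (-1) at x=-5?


Compute f'(x) to determine behavior:
f'(x) = 8x
f'(-5) = 8 * (-5) + 0
= -40 + 0
= -40
Since f'(-5) < 0, the function is decreasing (-1)

-1


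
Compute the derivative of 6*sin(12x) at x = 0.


Apply the chain rule to differentiate 6*sin(12x):
d/dx [6*sin(12x)]
= 6 * cos(12x) * d/dx(12x)
= 6 * 12 * cos(12x)
= 72 * cos(12x)
Evaluate at x = 0:
= 72 * cos(0)
= 72 * 1
= 72

72


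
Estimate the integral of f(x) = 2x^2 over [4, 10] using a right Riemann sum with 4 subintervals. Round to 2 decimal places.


Right Riemann sum uses right endpoints of each subinterval.
Interval: [4, 10], n = 4
dx = (10 - 4) / 4 = 3/2
Right endpoints: [11/2, 7, 17/2, 10]
f values: [121/2, 98, 289/2, 200]
Sum = dx * (sum of f values)
= 3/2 * 503
= 1509/2 = 754.50

754.50


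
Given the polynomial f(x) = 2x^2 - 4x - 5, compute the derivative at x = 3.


Differentiate term by term using power and sum rules:
f(x) = 2x^2 - 4x - 5
f'(x) = 4x - 4
Substitute x = 3:
f'(3) = 4 * 3 - 4
= 12 - 4
= 8

8


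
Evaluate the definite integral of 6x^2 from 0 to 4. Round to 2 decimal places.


Find the antiderivative of 6x^2:
F(x) = 6/3 * x^3
Apply the Fundamental Theorem of Calculus:
F(4) - F(0)
= 6/3 * 4^3 - 6/3 * 0^3
= 6/3 * (64 - 0)
= 6/3 * 64
= 128 = 128.00

128.00


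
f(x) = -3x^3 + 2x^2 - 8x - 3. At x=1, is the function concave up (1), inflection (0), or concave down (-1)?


Concavity is determined by the sign of f''(x).
f(x) = -3x^3 + 2x^2 - 8x - 3
f'(x) = -9x^2 + 4x - 8
f''(x) = -18x + 4
f''(1) = -18 * 1 + 4
= -18 + 4
= -14
Since f''(1) < 0, the function is concave down (-1)

-1


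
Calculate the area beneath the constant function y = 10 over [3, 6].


The area under a constant function y = 10 is a rectangle.
Width = 6 - 3 = 3
Height = 10
Area = width * height
= 3 * 10
= 30

30


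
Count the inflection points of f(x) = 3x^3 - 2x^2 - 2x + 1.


Inflection points occur where f''(x) = 0 and concavity changes.
f(x) = 3x^3 - 2x^2 - 2x + 1
f'(x) = 9x^2 - 4x - 2
f''(x) = 18x - 4
Set f''(x) = 0:
18x - 4 = 0
x = 4 / 18 = 2/9
Since f''(x) is linear (degree 1), it changes sign at this point.
Therefore there is exactly 1 inflection point.

1


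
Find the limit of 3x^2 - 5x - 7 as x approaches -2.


Since polynomials are continuous, we use direct substitution.
lim(x->-2) of 3x^2 - 5x - 7
= 3 * (-2)^2 - 5 * (-2) - 7
= 12 + 10 - 7
= 15

15


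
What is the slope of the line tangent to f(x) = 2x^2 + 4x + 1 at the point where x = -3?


The slope of the tangent line equals f'(x) at the point.
f(x) = 2x^2 + 4x + 1
f'(x) = 4x + 4
At x = -3:
f'(-3) = 4 * (-3) + 4
= -12 + 4
= -8

-8


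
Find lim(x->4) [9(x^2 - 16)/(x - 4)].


Direct substitution gives 0/0, so we factor the numerator.
Factor: 9(x^2 - 16) = 9 * (x - 4)(x + 4)
Cancel the common factor (x - 4):
9(x^2 - 16)/(x - 4) = 9 * (x + 4)
Now substitute x = 4:
= 9 * (4 + 4) = 72

72


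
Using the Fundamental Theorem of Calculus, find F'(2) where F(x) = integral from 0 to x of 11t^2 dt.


By the Fundamental Theorem of Calculus (Part 1):
If F(x) = integral from 0 to x of f(t) dt, then F'(x) = f(x)
Here f(t) = 11t^2
So F'(x) = 11x^2
Evaluate at x = 2:
F'(2) = 11 * 2^2
= 11 * 4
= 44

44


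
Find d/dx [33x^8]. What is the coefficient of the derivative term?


We apply the power rule: d/dx [ax^n] = a*n * x^(n-1)
d/dx [33x^8]
= 33 * 8 * x^(8-1)
= 264x^7
The coefficient is 264

264


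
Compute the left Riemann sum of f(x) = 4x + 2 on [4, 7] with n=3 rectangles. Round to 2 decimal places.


Left Riemann sum uses left endpoints of each subinterval.
Interval: [4, 7], n = 3
dx = (7 - 4) / 3 = 1
Left endpoints: [4, 5, 6]
f values: [18, 22, 26]
Sum = dx * (sum of f values)
= 1 * 66
= 66 = 66.00

66.00


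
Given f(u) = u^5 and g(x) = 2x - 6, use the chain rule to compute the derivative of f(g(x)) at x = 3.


Using the chain rule: (f(g(x)))' = f'(g(x)) * g'(x)
First, find g(3):
g(3) = 2 * 3 - 6 = 0
Next, f'(u) = 5u^4
And g'(x) = 2
So f'(g(3)) * g'(3)
= 5 * 0^4 * 2
= 5 * 0 * 2
= 0

0


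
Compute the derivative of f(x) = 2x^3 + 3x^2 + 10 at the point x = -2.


Differentiate f(x) = 2x^3 + 3x^2 + 10 term by term:
f'(x) = 6x^2 + 6x
Substitute x = -2:
f'(-2) = 6 * (-2)^2 + 6 * (-2) + 0
= 24 - 12 + 0
= 12

12


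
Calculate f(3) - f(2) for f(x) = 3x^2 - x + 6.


Net change = f(b) - f(a)
f(x) = 3x^2 - x + 6
Compute f(3):
f(3) = 3 * 3^2 - 1 * 3 + 6
= 27 - 3 + 6
= 30
Compute f(2):
f(2) = 3 * 2^2 - 1 * 2 + 6
= 12 - 2 + 6
= 16
Net change = 30 - 16 = 14

14


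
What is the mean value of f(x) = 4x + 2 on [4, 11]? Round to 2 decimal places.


Average value = 1/(b-a) * integral from a to b of f(x) dx
First compute the integral of 4x + 2:
F(x) = 2x^2 + 2x
F(11) = 2 * 121 + 2 * 11 = 264
F(4) = 2 * 16 + 2 * 4 = 40
Integral = 264 - 40 = 224
Average = 224 / (11 - 4) = 224 / 7
= 32 = 32.00

32.00


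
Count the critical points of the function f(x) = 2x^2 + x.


Find where f'(x) = 0:
f'(x) = 4x + 1
Set f'(x) = 0:
4x + 1 = 0
x = -1 / 4 = -1/4
This is a linear equation in x, so there is exactly one solution.
Number of critical points: 1

1


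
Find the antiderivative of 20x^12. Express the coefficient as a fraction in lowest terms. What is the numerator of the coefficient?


Apply the power rule for integration:
integral of ax^n dx = a/(n+1) * x^(n+1) + C
integral of 20x^12 dx
= 20/13 * x^13 + C
The coefficient in lowest terms is 20/13, and its numerator is 20

20


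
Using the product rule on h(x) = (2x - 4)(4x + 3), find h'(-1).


Let u(x) = 2x - 4 and v(x) = 4x + 3
u'(x) = 2
v'(x) = 4
Product rule: h'(x) = u'(x)*v(x) + u(x)*v'(x)
= 2 * (4x + 3) + (2x - 4) * 4
At x = -1:
u(-1) = 2 * (-1) - 4 = -6
v(-1) = 4 * (-1) + 3 = -1
h'(-1) = 2 * (-1) + (-6) * 4
= -2 - 24
= -26

-26


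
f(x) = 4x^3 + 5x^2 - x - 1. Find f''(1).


First derivative:
f'(x) = 12x^2 + 10x - 1
Second derivative:
f''(x) = 24x + 10
Substitute x = 1:
f''(1) = 24 * 1 + 10
= 24 + 10
= 34

34


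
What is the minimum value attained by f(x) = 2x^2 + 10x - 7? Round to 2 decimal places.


For a quadratic f(x) = ax^2 + bx + c with a > 0, the minimum is at the vertex.
Vertex x-coordinate: x = -b/(2a)
x = -(10) / (2 * 2)
x = -10/4 = -5/2
Substitute back to find the minimum value:
f(-5/2) = 2 * (-5/2)^2 + 10 * (-5/2) - 7
= 25/2 - 25 - 7
= -39/2 = -19.50

-19.50


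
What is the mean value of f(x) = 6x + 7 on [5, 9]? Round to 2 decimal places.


Average value = 1/(b-a) * integral from a to b of f(x) dx
First compute the integral of 6x + 7:
F(x) = 3x^2 + 7x
F(9) = 3 * 81 + 7 * 9 = 306
F(5) = 3 * 25 + 7 * 5 = 110
Integral = 306 - 110 = 196
Average = 196 / (9 - 5) = 196 / 4
= 49 = 49.00

49.00


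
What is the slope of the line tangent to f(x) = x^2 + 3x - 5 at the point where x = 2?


The slope of the tangent line equals f'(x) at the point.
f(x) = x^2 + 3x - 5
f'(x) = 2x + 3
At x = 2:
f'(2) = 2 * 2 + 3
= 4 + 3
= 7

7


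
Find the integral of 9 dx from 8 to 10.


The integral of a constant k over [a, b] equals k * (b - a).
integral from 8 to 10 of 9 dx
= 9 * (10 - 8)
= 9 * 2
= 18

18


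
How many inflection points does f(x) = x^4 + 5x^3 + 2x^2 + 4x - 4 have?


Inflection points occur where f''(x) = 0 and concavity changes.
f(x) = x^4 + 5x^3 + 2x^2 + 4x - 4
f'(x) = 4x^3 + 15x^2 + 4x + 4
f''(x) = 12x^2 + 30x + 4
This is a quadratic in x. Use the discriminant to count real roots.
Discriminant = (30)^2 - 4 * 12 * 4
= 900 - 192
= 708
Since discriminant > 0, f''(x) = 0 has 2 distinct real solutions.
A quadratic with two distinct real roots changes sign at each root, so concavity changes at both.
Number of inflection points: 2

2


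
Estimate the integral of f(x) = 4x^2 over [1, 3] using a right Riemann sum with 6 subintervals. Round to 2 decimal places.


Right Riemann sum uses right endpoints of each subinterval.
Interval: [1, 3], n = 6
dx = (3 - 1) / 6 = 1/3
Right endpoints: [4/3, 5/3, 2, 7/3, 8/3, 3]
f values: [64/9, 100/9, 16, 196/9, 256/9, 36]
Sum = dx * (sum of f values)
= 1/3 * 1084/9
= 1084/27 ≈ 40.15

40.15


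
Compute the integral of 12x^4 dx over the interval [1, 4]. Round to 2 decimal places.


Find the antiderivative of 12x^4:
F(x) = 12/5 * x^5
Apply the Fundamental Theorem of Calculus:
F(4) - F(1)
= 12/5 * 4^5 - 12/5 * 1^5
= 12/5 * (1024 - 1)
= 12/5 * 1023
= 12276/5 = 2455.20

2455.20


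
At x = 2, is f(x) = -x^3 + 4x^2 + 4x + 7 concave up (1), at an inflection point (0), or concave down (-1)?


Concavity is determined by the sign of f''(x).
f(x) = -x^3 + 4x^2 + 4x + 7
f'(x) = -3x^2 + 8x + 4
f''(x) = -6x + 8
f''(2) = -6 * 2 + 8
= -12 + 8
= -4
Since f''(2) < 0, the function is concave down (-1)

-1


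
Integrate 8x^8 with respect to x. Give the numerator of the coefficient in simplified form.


Apply the power rule for integration:
integral of ax^n dx = a/(n+1) * x^(n+1) + C
integral of 8x^8 dx
= 8/9 * x^9 + C
The coefficient in lowest terms is 8/9, and its numerator is 8

8


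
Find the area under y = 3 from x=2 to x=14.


The area under a constant function y = 3 is a rectangle.
Width = 14 - 2 = 12
Height = 3
Area = width * height
= 12 * 3
= 36

36


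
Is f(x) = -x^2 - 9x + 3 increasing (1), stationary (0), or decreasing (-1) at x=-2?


Compute f'(x) to determine behavior:
f'(x) = -2x - 9
f'(-2) = -2 * (-2) - 9
= 4 - 9
= -5
Since f'(-2) < 0, the function is decreasing (-1)

-1


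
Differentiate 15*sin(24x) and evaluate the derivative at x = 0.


Apply the chain rule to differentiate 15*sin(24x):
d/dx [15*sin(24x)]
= 15 * cos(24x) * d/dx(24x)
= 15 * 24 * cos(24x)
= 360 * cos(24x)
Evaluate at x = 0:
= 360 * cos(0)
= 360 * 1
= 360

360


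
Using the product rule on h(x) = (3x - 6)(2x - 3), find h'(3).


Let u(x) = 3x - 6 and v(x) = 2x - 3
u'(x) = 3
v'(x) = 2
Product rule: h'(x) = u'(x)*v(x) + u(x)*v'(x)
= 3 * (2x - 3) + (3x - 6) * 2
At x = 3:
u(3) = 3 * 3 - 6 = 3
v(3) = 2 * 3 - 3 = 3
h'(3) = 3 * 3 + 3 * 2
= 9 + 6
= 15

15


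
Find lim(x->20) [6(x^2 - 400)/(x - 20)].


Direct substitution gives 0/0, so we factor the numerator.
Factor: 6(x^2 - 400) = 6 * (x - 20)(x + 20)
Cancel the common factor (x - 20):
6(x^2 - 400)/(x - 20) = 6 * (x + 20)
Now substitute x = 20:
= 6 * (20 + 20) = 240

240


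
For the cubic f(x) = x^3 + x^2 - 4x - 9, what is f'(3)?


Differentiate f(x) = x^3 + x^2 - 4x - 9 term by term:
f'(x) = 3x^2 + 2x - 4
Substitute x = 3:
f'(3) = 3 * 3^2 + 2 * 3 - 4
= 27 + 6 - 4
= 29

29


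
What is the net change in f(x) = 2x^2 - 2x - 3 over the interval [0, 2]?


Net change = f(b) - f(a)
f(x) = 2x^2 - 2x - 3
Compute f(2):
f(2) = 2 * 2^2 - 2 * 2 - 3
= 8 - 4 - 3
= 1
Compute f(0):
f(0) = 2 * 0^2 - 2 * 0 - 3
= 0 + 0 - 3
= -3
Net change = 1 - (-3) = 4

4


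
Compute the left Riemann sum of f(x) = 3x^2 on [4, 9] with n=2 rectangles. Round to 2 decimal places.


Left Riemann sum uses left endpoints of each subinterval.
Interval: [4, 9], n = 2
dx = (9 - 4) / 2 = 5/2
Left endpoints: [4, 13/2]
f values: [48, 507/4]
Sum = dx * (sum of f values)
= 5/2 * 699/4
= 3495/8 ≈ 436.88

436.88
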